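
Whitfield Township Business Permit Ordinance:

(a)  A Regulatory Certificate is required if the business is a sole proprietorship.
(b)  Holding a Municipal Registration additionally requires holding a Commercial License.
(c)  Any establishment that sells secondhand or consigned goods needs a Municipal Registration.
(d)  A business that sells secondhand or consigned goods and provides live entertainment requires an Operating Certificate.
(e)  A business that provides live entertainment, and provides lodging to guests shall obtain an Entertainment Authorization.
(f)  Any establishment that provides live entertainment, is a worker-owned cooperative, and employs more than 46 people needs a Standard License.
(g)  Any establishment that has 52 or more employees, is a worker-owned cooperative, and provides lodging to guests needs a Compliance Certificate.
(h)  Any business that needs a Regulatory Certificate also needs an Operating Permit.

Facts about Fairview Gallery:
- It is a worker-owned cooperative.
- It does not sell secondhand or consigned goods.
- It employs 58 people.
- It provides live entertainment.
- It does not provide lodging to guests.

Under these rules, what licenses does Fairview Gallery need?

(a) is a worker-owned cooperative (not: is a sole proprietorship) → Regulatory Certificate not required.
(b) Municipal Registration is not required → no effect.
(c) does not sell secondhand or consigned goods → Municipal Registration not required.
(d) does not sell secondhand or consigned goods; provides live entertainment → Operating Certificate not required.
(e) provides live entertainment; does not provide lodging to guests → Entertainment Authorization not required.
(f) provides live entertainment; is a worker-owned cooperative; employees 58 > 46 → Standard License required.
(g) employees 58 ≥ 52; is a worker-owned cooperative; does not provide lodging to guests → Compliance Certificate not required.
(h) Regulatory Certificate is not required → no effect.

Standard License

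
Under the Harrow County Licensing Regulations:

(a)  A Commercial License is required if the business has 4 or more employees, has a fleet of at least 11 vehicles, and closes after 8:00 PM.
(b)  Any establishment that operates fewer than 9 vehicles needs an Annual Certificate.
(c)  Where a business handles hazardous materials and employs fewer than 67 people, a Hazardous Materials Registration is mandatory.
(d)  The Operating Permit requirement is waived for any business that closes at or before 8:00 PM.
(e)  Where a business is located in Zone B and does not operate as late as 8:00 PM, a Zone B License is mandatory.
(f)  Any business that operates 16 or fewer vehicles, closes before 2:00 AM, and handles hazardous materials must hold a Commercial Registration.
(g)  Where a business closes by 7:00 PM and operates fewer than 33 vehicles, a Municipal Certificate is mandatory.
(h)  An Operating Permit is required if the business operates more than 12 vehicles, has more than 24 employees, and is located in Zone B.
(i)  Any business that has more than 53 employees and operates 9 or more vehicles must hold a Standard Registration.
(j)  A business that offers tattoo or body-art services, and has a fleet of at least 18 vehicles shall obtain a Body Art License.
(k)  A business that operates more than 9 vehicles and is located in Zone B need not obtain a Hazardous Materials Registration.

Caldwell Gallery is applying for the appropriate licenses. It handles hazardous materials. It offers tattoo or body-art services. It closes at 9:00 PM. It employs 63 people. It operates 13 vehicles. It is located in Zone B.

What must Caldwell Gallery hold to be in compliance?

(a) employees 63 ≥ 4; vehicles 13 ≥ 11; closes 9:00 PM, after 8:00 PM → Commercial License required.
(b) vehicles 13 ≥ 9 → Annual Certificate not required.
(c) handles hazardous materials; employees 63 < 67 → Hazardous Materials Registration required.
(d) closes 9:00 PM, after 8:00 PM → Operating Permit exemption does not apply.
(e) is located in Zone B; closes 9:00 PM, after 8:00 PM → Zone B License not required.
(f) vehicles 13 ≤ 16; closes 9:00 PM, at/before 2:00 AM; handles hazardous materials → Commercial Registration required.
(g) closes 9:00 PM, after 7:00 PM; vehicles 13 < 33 → Municipal Certificate not required.
(h) vehicles 13 > 12; employees 63 > 24; is located in Zone B → Operating Permit required.
(i) employees 63 > 53; vehicles 13 ≥ 9 → Standard Registration required.
(j) offers tattoo or body-art services; vehicles 13 < 18 → Body Art License not required.
(k) vehicles 13 > 9; is located in Zone B → exempt from Hazardous Materials Registration.

Commercial License, Commercial Registration, Operating Permit, Standard Registration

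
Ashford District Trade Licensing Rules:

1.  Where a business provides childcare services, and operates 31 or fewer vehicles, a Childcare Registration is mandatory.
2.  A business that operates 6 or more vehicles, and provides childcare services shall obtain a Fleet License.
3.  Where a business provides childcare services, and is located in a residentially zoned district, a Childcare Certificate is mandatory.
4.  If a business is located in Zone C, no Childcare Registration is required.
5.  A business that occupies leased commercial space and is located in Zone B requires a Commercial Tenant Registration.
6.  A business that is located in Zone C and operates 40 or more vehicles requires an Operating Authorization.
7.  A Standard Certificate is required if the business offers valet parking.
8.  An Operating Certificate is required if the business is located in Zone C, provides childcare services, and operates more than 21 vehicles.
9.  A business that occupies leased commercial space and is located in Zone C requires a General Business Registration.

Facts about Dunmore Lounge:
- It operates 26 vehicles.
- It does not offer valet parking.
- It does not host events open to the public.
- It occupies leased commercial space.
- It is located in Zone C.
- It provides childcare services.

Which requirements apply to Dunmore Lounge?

Fleet License, General Business Registration, Operating Certificate

1. provides childcare services; vehicles 26 ≤ 31 → Childcare Registration required.
2. vehicles 26 ≥ 6; provides childcare services → Fleet License required.
3. provides childcare services; is located in Zone C (not: is located in a residentially zoned district) → Childcare Certificate not required.
4. is located in Zone C → exempt from Childcare Registration.
5. occupies leased commercial space; is located in Zone C (not: is located in Zone B) → Commercial Tenant Registration not required.
6. is located in Zone C; vehicles 26 < 40 → Operating Authorization not required.
7. does not offer valet parking → Standard Certificate not required.
8. is located in Zone C; provides childcare services; vehicles 26 > 21 → Operating Certificate required.
9. occupies leased commercial space; is located in Zone C → General Business Registration required.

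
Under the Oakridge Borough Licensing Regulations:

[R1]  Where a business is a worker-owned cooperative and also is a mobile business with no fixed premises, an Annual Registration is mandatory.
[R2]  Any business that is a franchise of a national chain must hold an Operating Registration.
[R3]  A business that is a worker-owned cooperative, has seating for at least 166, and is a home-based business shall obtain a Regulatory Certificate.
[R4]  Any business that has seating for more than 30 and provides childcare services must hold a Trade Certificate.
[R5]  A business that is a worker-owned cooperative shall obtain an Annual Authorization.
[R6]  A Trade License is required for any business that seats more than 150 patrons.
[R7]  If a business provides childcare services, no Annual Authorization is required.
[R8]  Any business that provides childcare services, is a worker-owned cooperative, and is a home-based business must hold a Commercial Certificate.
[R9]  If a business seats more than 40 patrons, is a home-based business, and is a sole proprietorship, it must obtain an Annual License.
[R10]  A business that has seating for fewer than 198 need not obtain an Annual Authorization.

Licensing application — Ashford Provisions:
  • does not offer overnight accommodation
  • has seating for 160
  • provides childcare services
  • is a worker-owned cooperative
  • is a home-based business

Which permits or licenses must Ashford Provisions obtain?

[R1] is a worker-owned cooperative; is a home-based business (not: is a mobile business with no fixed premises) → Annual Registration not required.
[R2] is a worker-owned cooperative (not: is a franchise of a national chain) → Operating Registration not required.
[R3] is a worker-owned cooperative; seating 160 < 166; is a home-based business → Regulatory Certificate not required.
[R4] seating 160 > 30; provides childcare services → Trade Certificate required.
[R5] is a worker-owned cooperative → Annual Authorization required.
[R6] seating 160 > 150 → Trade License required.
[R7] provides childcare services → exempt from Annual Authorization.
[R8] provides childcare services; is a worker-owned cooperative; is a home-based business → Commercial Certificate required.
[R9] seating 160 > 40; is a home-based business; is a worker-owned cooperative (not: is a sole proprietorship) → Annual License not required.
[R10] seating 160 < 198 → exempt from Annual Authorization.

Commercial Certificate, Trade Certificate, Trade License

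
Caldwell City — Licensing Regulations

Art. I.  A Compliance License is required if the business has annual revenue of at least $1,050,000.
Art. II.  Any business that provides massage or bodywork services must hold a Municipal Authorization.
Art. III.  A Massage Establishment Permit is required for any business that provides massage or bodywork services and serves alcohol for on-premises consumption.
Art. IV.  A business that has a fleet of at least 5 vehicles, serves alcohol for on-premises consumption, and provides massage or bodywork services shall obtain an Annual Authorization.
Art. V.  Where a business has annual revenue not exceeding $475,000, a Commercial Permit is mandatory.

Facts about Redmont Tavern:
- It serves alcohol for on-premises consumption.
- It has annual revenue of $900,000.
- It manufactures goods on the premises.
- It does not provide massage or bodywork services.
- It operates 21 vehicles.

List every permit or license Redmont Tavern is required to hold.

None

Art. I. revenue $900,000 < $1,050,000 → Compliance License not required.
Art. II. does not provide massage or bodywork services → Municipal Authorization not required.
Art. III. does not provide massage or bodywork services; serves alcohol for on-premises consumption → Massage Establishment Permit not required.
Art. IV. vehicles 21 ≥ 5; serves alcohol for on-premises consumption; does not provide massage or bodywork services → Annual Authorization not required.
Art. V. revenue $900,000 > $475,000 → Commercial Permit not required.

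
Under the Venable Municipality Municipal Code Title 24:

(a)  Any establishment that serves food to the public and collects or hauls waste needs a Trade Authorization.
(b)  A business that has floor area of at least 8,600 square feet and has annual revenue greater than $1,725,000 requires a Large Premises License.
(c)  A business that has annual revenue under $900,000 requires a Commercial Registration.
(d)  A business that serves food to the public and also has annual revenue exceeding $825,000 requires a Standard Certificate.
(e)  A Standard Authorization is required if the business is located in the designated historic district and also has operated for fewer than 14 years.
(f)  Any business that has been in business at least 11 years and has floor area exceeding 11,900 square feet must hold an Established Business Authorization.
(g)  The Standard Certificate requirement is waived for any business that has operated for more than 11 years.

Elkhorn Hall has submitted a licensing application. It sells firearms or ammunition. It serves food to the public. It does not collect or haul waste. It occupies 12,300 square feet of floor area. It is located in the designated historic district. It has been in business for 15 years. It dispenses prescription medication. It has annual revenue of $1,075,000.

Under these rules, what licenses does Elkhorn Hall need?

(a) serves food to the public; does not collect or haul waste → Trade Authorization not required.
(b) floor area 12,300 square feet ≥ 8,600 square feet; revenue $1,075,000 ≤ $1,725,000 → Large Premises License not required.
(c) revenue $1,075,000 ≥ $900,000 → Commercial Registration not required.
(d) serves food to the public; revenue $1,075,000 > $825,000 → Standard Certificate required.
(e) is located in the designated historic district; years in business 15 ≥ 14 → Standard Authorization not required.
(f) years in business 15 ≥ 11; floor area 12,300 square feet > 11,900 square feet → Established Business Authorization required.
(g) years in business 15 > 11 → exempt from Standard Certificate.

Established Business Authorization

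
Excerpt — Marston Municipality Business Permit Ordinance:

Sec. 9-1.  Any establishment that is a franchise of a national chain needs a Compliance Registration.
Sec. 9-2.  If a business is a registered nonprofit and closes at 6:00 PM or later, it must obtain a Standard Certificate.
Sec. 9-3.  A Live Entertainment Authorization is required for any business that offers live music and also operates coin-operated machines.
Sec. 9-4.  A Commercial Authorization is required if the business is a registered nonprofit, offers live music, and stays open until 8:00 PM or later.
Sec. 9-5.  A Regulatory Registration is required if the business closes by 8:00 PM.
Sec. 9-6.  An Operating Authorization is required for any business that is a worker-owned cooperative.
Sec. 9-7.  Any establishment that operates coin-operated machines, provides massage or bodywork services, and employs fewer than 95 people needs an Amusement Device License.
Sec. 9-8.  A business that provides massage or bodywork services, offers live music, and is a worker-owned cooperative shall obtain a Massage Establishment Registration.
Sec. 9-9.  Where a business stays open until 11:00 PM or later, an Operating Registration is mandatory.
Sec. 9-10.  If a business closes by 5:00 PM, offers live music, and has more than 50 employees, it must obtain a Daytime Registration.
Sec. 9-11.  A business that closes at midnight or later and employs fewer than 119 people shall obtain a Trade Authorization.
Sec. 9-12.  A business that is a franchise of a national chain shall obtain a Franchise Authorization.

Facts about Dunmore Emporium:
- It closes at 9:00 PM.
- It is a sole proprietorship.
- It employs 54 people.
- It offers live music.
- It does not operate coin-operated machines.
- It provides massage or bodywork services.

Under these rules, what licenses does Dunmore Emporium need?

None

Sec. 9-1. is a sole proprietorship (not: is a franchise of a national chain) → Compliance Registration not required.
Sec. 9-2. is a sole proprietorship (not: is a registered nonprofit); closes 9:00 PM, after 6:00 PM → Standard Certificate not required.
Sec. 9-3. offers live music; does not operate coin-operated machines → Live Entertainment Authorization not required.
Sec. 9-4. is a sole proprietorship (not: is a registered nonprofit); offers live music; closes 9:00 PM, after 8:00 PM → Commercial Authorization not required.
Sec. 9-5. closes 9:00 PM, after 8:00 PM → Regulatory Registration not required.
Sec. 9-6. is a sole proprietorship (not: is a worker-owned cooperative) → Operating Authorization not required.
Sec. 9-7. does not operate coin-operated machines; provides massage or bodywork services; employees 54 < 95 → Amusement Device License not required.
Sec. 9-8. provides massage or bodywork services; offers live music; is a sole proprietorship (not: is a worker-owned cooperative) → Massage Establishment Registration not required.
Sec. 9-9. closes 9:00 PM, at/before 11:00 PM → Operating Registration not required.
Sec. 9-10. closes 9:00 PM, after 5:00 PM; offers live music; employees 54 > 50 → Daytime Registration not required.
Sec. 9-11. closes 9:00 PM, at/before midnight; employees 54 < 119 → Trade Authorization not required.
Sec. 9-12. is a sole proprietorship (not: is a franchise of a national chain) → Franchise Authorization not required.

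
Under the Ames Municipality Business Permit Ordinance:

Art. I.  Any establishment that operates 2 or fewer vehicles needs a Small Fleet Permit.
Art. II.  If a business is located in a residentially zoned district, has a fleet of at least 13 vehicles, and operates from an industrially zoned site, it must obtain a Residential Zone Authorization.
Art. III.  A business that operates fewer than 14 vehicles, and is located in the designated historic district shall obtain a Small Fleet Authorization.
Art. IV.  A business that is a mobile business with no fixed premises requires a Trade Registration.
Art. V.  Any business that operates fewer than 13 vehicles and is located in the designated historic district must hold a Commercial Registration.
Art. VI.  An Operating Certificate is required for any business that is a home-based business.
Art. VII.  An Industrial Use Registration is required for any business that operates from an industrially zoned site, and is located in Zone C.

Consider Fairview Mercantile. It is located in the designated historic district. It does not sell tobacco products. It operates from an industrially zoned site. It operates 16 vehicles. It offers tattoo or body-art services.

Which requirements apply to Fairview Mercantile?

Art. I. vehicles 16 > 2 → Small Fleet Permit not required.
Art. II. is located in the designated historic district (not: is located in a residentially zoned district); vehicles 16 ≥ 13; operates from an industrially zoned site → Residential Zone Authorization not required.
Art. III. vehicles 16 ≥ 14; is located in the designated historic district → Small Fleet Authorization not required.
Art. IV. operates from an industrially zoned site (not: is a mobile business with no fixed premises) → Trade Registration not required.
Art. V. vehicles 16 ≥ 13; is located in the designated historic district → Commercial Registration not required.
Art. VI. operates from an industrially zoned site (not: is a home-based business) → Operating Certificate not required.
Art. VII. operates from an industrially zoned site; is located in the designated historic district (not: is located in Zone C) → Industrial Use Registration not required.

None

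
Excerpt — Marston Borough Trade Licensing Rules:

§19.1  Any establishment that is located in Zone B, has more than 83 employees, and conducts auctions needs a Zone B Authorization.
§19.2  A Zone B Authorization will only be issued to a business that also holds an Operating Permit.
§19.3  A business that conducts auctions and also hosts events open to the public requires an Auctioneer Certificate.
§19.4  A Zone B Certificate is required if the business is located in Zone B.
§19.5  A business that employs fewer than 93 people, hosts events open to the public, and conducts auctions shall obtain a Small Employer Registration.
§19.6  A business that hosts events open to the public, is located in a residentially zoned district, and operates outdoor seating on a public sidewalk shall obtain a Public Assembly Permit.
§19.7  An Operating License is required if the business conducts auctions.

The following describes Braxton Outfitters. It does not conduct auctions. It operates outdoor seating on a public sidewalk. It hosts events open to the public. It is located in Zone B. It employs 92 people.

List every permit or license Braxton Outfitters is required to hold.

Zone B Certificate

§19.1 is located in Zone B; employees 92 > 83; does not conduct auctions → Zone B Authorization not required.
§19.2 Zone B Authorization is not required → no effect.
§19.3 does not conduct auctions; hosts events open to the public → Auctioneer Certificate not required.
§19.4 is located in Zone B → Zone B Certificate required.
§19.5 employees 92 < 93; hosts events open to the public; does not conduct auctions → Small Employer Registration not required.
§19.6 hosts events open to the public; is located in Zone B (not: is located in a residentially zoned district); operates outdoor seating on a public sidewalk → Public Assembly Permit not required.
§19.7 does not conduct auctions → Operating License not required.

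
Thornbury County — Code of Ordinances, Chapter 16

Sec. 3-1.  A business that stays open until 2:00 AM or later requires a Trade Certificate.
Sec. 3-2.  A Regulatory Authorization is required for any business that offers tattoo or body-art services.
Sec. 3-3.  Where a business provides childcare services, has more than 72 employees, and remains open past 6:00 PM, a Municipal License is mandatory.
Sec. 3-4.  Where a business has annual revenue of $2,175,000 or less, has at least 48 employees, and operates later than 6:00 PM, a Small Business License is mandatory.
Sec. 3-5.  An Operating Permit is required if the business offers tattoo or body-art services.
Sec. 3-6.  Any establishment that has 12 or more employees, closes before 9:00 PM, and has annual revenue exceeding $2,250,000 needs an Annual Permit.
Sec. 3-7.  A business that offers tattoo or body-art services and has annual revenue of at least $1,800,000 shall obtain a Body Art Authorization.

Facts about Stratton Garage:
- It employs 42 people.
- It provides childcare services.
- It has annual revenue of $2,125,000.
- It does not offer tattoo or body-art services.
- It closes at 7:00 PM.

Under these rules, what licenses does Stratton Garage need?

None

Sec. 3-1. closes 7:00 PM, at/before 2:00 AM → Trade Certificate not required.
Sec. 3-2. does not offer tattoo or body-art services → Regulatory Authorization not required.
Sec. 3-3. provides childcare services; employees 42 ≤ 72; closes 7:00 PM, after 6:00 PM → Municipal License not required.
Sec. 3-4. revenue $2,125,000 ≤ $2,175,000; employees 42 < 48; closes 7:00 PM, after 6:00 PM → Small Business License not required.
Sec. 3-5. does not offer tattoo or body-art services → Operating Permit not required.
Sec. 3-6. employees 42 ≥ 12; closes 7:00 PM, at/before 9:00 PM; revenue $2,125,000 ≤ $2,250,000 → Annual Permit not required.
Sec. 3-7. does not offer tattoo or body-art services; revenue $2,125,000 ≥ $1,800,000 → Body Art Authorization not required.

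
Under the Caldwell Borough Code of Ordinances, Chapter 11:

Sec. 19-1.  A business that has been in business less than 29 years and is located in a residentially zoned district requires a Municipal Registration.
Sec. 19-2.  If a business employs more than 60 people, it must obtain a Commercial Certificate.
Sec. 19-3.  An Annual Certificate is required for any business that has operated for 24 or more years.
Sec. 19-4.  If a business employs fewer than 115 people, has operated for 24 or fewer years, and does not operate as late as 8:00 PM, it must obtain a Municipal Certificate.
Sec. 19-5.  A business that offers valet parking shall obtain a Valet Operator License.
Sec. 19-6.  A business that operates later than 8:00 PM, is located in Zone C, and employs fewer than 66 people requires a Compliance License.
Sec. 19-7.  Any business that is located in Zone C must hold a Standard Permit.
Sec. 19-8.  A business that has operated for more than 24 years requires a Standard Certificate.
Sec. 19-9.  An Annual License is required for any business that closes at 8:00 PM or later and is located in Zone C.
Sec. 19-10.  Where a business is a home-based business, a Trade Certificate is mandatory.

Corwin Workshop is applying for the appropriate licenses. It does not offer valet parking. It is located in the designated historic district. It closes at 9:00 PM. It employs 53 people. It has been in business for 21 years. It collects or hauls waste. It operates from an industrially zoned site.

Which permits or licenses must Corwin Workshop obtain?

Sec. 19-1. years in business 21 < 29; is located in the designated historic district (not: is located in a residentially zoned district) → Municipal Registration not required.
Sec. 19-2. employees 53 ≤ 60 → Commercial Certificate not required.
Sec. 19-3. years in business 21 < 24 → Annual Certificate not required.
Sec. 19-4. employees 53 < 115; years in business 21 ≤ 24; closes 9:00 PM, after 8:00 PM → Municipal Certificate not required.
Sec. 19-5. does not offer valet parking → Valet Operator License not required.
Sec. 19-6. closes 9:00 PM, after 8:00 PM; is located in the designated historic district (not: is located in Zone C); employees 53 < 66 → Compliance License not required.
Sec. 19-7. is located in the designated historic district (not: is located in Zone C) → Standard Permit not required.
Sec. 19-8. years in business 21 ≤ 24 → Standard Certificate not required.
Sec. 19-9. closes 9:00 PM, after 8:00 PM; is located in the designated historic district (not: is located in Zone C) → Annual License not required.
Sec. 19-10. operates from an industrially zoned site (not: is a home-based business) → Trade Certificate not required.

None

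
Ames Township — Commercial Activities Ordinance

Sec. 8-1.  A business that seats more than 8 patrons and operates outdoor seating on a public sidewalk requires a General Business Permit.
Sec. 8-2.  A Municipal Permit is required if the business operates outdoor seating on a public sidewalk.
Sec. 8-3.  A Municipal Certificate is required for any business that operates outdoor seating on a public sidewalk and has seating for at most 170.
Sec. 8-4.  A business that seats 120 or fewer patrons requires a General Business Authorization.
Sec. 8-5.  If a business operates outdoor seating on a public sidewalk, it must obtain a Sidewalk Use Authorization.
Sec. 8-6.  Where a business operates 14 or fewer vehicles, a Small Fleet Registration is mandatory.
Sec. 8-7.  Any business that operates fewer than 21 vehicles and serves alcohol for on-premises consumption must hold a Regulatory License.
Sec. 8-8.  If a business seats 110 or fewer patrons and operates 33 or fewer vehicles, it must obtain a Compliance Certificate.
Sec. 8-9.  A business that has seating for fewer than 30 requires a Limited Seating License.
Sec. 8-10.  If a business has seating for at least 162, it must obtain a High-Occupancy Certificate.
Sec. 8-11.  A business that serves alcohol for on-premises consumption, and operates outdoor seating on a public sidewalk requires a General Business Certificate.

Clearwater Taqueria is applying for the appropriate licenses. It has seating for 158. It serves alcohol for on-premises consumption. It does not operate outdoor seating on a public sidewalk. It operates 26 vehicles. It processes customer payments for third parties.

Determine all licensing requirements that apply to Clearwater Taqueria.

None

Sec. 8-1. seating 158 > 8; does not operate outdoor seating on a public sidewalk → General Business Permit not required.
Sec. 8-2. does not operate outdoor seating on a public sidewalk → Municipal Permit not required.
Sec. 8-3. does not operate outdoor seating on a public sidewalk; seating 158 ≤ 170 → Municipal Certificate not required.
Sec. 8-4. seating 158 > 120 → General Business Authorization not required.
Sec. 8-5. does not operate outdoor seating on a public sidewalk → Sidewalk Use Authorization not required.
Sec. 8-6. vehicles 26 > 14 → Small Fleet Registration not required.
Sec. 8-7. vehicles 26 ≥ 21; serves alcohol for on-premises consumption → Regulatory License not required.
Sec. 8-8. seating 158 > 110; vehicles 26 ≤ 33 → Compliance Certificate not required.
Sec. 8-9. seating 158 ≥ 30 → Limited Seating License not required.
Sec. 8-10. seating 158 < 162 → High-Occupancy Certificate not required.
Sec. 8-11. serves alcohol for on-premises consumption; does not operate outdoor seating on a public sidewalk → General Business Certificate not required.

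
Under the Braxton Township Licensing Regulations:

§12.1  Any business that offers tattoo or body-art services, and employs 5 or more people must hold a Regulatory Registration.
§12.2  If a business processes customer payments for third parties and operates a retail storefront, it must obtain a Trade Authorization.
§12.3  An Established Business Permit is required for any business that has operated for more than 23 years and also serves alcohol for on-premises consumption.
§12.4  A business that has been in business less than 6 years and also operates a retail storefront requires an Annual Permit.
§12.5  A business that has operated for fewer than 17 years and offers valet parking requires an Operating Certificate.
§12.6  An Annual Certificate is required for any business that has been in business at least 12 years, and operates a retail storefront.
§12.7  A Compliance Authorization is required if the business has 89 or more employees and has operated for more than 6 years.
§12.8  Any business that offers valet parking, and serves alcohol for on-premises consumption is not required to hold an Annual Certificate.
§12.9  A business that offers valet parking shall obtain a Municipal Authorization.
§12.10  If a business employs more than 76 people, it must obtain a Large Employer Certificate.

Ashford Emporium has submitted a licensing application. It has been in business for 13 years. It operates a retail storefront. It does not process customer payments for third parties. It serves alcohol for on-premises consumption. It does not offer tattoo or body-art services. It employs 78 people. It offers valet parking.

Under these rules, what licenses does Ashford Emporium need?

§12.1 does not offer tattoo or body-art services; employees 78 ≥ 5 → Regulatory Registration not required.
§12.2 does not process customer payments for third parties; operates a retail storefront → Trade Authorization not required.
§12.3 years in business 13 ≤ 23; serves alcohol for on-premises consumption → Established Business Permit not required.
§12.4 years in business 13 ≥ 6; operates a retail storefront → Annual Permit not required.
§12.5 years in business 13 < 17; offers valet parking → Operating Certificate required.
§12.6 years in business 13 ≥ 12; operates a retail storefront → Annual Certificate required.
§12.7 employees 78 < 89; years in business 13 > 6 → Compliance Authorization not required.
§12.8 offers valet parking; serves alcohol for on-premises consumption → exempt from Annual Certificate.
§12.9 offers valet parking → Municipal Authorization required.
§12.10 employees 78 > 76 → Large Employer Certificate required.

Large Employer Certificate, Municipal Authorization, Operating Certificate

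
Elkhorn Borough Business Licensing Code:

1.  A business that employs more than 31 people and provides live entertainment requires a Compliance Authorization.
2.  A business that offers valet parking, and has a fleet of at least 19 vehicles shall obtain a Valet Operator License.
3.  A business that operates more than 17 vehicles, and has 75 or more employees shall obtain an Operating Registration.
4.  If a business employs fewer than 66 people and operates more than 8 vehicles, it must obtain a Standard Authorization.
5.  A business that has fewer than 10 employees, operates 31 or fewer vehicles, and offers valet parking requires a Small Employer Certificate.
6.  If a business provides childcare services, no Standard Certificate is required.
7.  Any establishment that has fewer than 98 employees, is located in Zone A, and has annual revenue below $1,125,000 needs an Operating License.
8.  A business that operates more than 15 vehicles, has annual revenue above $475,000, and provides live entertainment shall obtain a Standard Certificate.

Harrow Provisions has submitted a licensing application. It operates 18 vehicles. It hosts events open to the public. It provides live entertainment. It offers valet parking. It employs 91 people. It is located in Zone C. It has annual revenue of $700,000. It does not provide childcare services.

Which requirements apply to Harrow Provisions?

1. employees 91 > 31; provides live entertainment → Compliance Authorization required.
2. offers valet parking; vehicles 18 < 19 → Valet Operator License not required.
3. vehicles 18 > 17; employees 91 ≥ 75 → Operating Registration required.
4. employees 91 ≥ 66; vehicles 18 > 8 → Standard Authorization not required.
5. employees 91 ≥ 10; vehicles 18 ≤ 31; offers valet parking → Small Employer Certificate not required.
6. does not provide childcare services → Standard Certificate exemption does not apply.
7. employees 91 < 98; is located in Zone C (not: is located in Zone A); revenue $700,000 < $1,125,000 → Operating License not required.
8. vehicles 18 > 15; revenue $700,000 > $475,000; provides live entertainment → Standard Certificate required.

Compliance Authorization, Operating Registration, Standard Certificate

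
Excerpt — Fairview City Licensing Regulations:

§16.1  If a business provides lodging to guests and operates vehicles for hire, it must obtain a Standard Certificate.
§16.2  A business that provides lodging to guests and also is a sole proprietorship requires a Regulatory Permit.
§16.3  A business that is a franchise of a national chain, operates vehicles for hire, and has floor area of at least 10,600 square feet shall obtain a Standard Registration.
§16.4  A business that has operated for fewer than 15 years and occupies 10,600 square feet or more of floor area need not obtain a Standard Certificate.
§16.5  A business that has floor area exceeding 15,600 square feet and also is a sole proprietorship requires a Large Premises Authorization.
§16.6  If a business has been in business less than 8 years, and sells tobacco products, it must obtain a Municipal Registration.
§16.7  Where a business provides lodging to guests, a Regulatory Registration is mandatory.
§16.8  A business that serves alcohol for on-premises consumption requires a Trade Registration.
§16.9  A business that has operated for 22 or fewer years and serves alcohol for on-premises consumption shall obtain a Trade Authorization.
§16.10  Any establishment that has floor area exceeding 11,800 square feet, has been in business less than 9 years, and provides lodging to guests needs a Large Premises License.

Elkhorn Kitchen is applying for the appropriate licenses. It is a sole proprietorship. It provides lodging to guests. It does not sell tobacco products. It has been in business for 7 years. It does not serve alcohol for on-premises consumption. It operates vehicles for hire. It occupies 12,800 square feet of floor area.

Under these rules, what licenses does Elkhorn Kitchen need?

Large Premises License, Regulatory Permit, Regulatory Registration

§16.1 provides lodging to guests; operates vehicles for hire → Standard Certificate required.
§16.2 provides lodging to guests; is a sole proprietorship → Regulatory Permit required.
§16.3 is a sole proprietorship (not: is a franchise of a national chain); operates vehicles for hire; floor area 12,800 square feet ≥ 10,600 square feet → Standard Registration not required.
§16.4 years in business 7 < 15; floor area 12,800 square feet ≥ 10,600 square feet → exempt from Standard Certificate.
§16.5 floor area 12,800 square feet ≤ 15,600 square feet; is a sole proprietorship → Large Premises Authorization not required.
§16.6 years in business 7 < 8; does not sell tobacco products → Municipal Registration not required.
§16.7 provides lodging to guests → Regulatory Registration required.
§16.8 does not serve alcohol for on-premises consumption → Trade Registration not required.
§16.9 years in business 7 ≤ 22; does not serve alcohol for on-premises consumption → Trade Authorization not required.
§16.10 floor area 12,800 square feet > 11,800 square feet; years in business 7 < 9; provides lodging to guests → Large Premises License required.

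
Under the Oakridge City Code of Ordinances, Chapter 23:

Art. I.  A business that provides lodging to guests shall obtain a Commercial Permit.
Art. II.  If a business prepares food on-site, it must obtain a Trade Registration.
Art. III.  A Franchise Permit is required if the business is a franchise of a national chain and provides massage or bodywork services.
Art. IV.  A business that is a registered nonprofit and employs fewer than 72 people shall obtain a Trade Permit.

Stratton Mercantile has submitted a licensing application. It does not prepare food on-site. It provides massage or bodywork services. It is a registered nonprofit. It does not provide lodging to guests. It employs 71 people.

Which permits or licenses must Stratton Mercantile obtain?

Trade Permit

Art. I. does not provide lodging to guests → Commercial Permit not required.
Art. II. does not prepare food on-site → Trade Registration not required.
Art. III. is a registered nonprofit (not: is a franchise of a national chain); provides massage or bodywork services → Franchise Permit not required.
Art. IV. is a registered nonprofit; employees 71 < 72 → Trade Permit required.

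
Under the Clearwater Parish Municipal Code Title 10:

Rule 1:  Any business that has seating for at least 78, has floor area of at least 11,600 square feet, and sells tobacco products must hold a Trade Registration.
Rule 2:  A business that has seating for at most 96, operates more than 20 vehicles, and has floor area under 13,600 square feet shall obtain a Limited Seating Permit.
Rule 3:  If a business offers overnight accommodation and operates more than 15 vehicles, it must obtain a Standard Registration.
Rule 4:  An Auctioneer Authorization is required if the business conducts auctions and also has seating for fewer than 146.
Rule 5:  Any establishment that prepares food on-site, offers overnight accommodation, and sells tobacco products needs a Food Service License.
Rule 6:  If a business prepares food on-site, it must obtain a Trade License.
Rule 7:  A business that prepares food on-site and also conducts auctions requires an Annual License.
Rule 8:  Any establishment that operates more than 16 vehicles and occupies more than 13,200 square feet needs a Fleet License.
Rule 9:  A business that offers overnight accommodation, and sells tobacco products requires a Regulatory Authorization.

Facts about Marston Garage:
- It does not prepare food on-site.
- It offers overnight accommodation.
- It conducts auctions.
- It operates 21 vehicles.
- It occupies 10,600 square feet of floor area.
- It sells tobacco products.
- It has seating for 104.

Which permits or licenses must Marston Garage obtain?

Rule 1: seating 104 ≥ 78; floor area 10,600 square feet < 11,600 square feet; sells tobacco products → Trade Registration not required.
Rule 2: seating 104 > 96; vehicles 21 > 20; floor area 10,600 square feet < 13,600 square feet → Limited Seating Permit not required.
Rule 3: offers overnight accommodation; vehicles 21 > 15 → Standard Registration required.
Rule 4: conducts auctions; seating 104 < 146 → Auctioneer Authorization required.
Rule 5: does not prepare food on-site; offers overnight accommodation; sells tobacco products → Food Service License not required.
Rule 6: does not prepare food on-site → Trade License not required.
Rule 7: does not prepare food on-site; conducts auctions → Annual License not required.
Rule 8: vehicles 21 > 16; floor area 10,600 square feet ≤ 13,200 square feet → Fleet License not required.
Rule 9: offers overnight accommodation; sells tobacco products → Regulatory Authorization required.

Auctioneer Authorization, Regulatory Authorization, Standard Registration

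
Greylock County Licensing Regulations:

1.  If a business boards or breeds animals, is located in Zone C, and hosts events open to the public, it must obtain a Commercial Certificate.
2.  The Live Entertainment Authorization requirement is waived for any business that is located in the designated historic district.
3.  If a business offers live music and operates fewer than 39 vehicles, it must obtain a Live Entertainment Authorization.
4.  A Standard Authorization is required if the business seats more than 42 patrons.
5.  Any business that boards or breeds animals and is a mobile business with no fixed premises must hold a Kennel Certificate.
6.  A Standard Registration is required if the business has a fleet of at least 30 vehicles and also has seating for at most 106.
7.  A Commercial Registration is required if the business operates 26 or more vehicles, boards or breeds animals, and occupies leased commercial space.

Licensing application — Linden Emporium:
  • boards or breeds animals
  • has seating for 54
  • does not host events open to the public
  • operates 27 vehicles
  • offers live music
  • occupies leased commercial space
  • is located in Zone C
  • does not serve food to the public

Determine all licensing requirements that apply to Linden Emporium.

Commercial Registration, Live Entertainment Authorization, Standard Authorization

1. boards or breeds animals; is located in Zone C; does not host events open to the public → Commercial Certificate not required.
2. is located in Zone C (not: is located in the designated historic district) → Live Entertainment Authorization exemption does not apply.
3. offers live music; vehicles 27 < 39 → Live Entertainment Authorization required.
4. seating 54 > 42 → Standard Authorization required.
5. boards or breeds animals; occupies leased commercial space (not: is a mobile business with no fixed premises) → Kennel Certificate not required.
6. vehicles 27 < 30; seating 54 ≤ 106 → Standard Registration not required.
7. vehicles 27 ≥ 26; boards or breeds animals; occupies leased commercial space → Commercial Registration required.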